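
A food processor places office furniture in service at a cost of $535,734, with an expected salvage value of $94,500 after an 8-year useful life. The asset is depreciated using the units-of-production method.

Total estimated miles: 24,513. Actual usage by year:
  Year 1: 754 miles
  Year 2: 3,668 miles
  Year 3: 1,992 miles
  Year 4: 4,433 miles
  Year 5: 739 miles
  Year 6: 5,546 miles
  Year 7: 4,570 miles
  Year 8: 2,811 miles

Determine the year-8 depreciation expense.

Depreciable base = $535,734 − $94,500 = $441,234.
Rate = $441,234 / 24,513 miles = $18 per mile.
Year 1: 754 × $18 = $13,572. Book value $522,162.
Year 2: 3,668 × $18 = $66,024. Book value $456,138.
Year 3: 1,992 × $18 = $35,856. Book value $420,282.
Year 4: 4,433 × $18 = $79,794. Book value $340,488.
Year 5: 739 × $18 = $13,302. Book value $327,186.
Year 6: 5,546 × $18 = $99,828. Book value $227,358.
Year 7: 4,570 × $18 = $82,260. Book value $145,098.
Year 8: 2,811 × $18 = $50,598. Book value $94,500.

$50,598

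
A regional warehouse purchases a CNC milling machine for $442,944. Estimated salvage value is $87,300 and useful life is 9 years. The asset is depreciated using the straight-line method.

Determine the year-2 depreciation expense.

$39,516

Depreciable base = $442,944 − $87,300 = $355,644.
Annual expense = $355,644 / 9 = $39,516.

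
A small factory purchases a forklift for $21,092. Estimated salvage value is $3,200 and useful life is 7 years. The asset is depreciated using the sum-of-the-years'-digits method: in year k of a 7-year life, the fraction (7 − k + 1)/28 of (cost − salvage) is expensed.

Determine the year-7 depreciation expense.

Depreciable base = $21,092 − $3,200 = $17,892.
Sum of the years' digits = 7+6+5+4+3+2+1 = 28.
Year 1: $17,892 × 7/28 = $4,473. Book value $16,619.
Year 2: $17,892 × 6/28 = $3,834. Book value $12,785.
Year 3: $17,892 × 5/28 = $3,195. Book value $9,590.
Year 4: $17,892 × 4/28 = $2,556. Book value $7,034.
Year 5: $17,892 × 3/28 = $1,917. Book value $5,117.
Year 6: $17,892 × 2/28 = $1,278. Book value $3,839.
Year 7: $17,892 × 1/28 = $639. Book value $3,200.

$639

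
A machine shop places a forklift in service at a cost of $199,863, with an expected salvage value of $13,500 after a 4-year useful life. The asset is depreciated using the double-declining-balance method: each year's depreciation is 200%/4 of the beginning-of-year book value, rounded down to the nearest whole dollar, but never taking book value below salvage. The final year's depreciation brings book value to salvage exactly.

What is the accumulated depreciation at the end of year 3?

Depreciable base = $199,863 − $13,500 = $186,363.
Year 1: ⌊$199,863 × 200%/4⌋ = $99,931. Book value $99,932.
Year 2: ⌊$99,932 × 200%/4⌋ = $49,966. Book value $49,966.
Year 3: ⌊$49,966 × 200%/4⌋ = $24,983. Book value $24,983.
Accumulated through year 3 = $199,863 − $24,983 = $174,880.

$174,880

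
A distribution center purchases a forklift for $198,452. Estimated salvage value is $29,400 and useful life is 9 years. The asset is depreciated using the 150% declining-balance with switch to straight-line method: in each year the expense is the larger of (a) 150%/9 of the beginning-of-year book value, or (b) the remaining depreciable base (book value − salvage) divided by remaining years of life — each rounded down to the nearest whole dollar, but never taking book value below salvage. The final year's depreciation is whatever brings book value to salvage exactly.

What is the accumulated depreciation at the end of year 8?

$156,697

Depreciable base = $198,452 − $29,400 = $169,052.
Year 1: DB = ⌊$198,452 × 150%/9⌋ = $33,075; SL = ⌊$169,052/9⌋ = $18,783 → take DB $33,075. Book value $165,377.
Year 2: DB = ⌊$165,377 × 150%/9⌋ = $27,562; SL = ⌊$135,977/8⌋ = $16,997 → take DB $27,562. Book value $137,815.
Year 3: DB = ⌊$137,815 × 150%/9⌋ = $22,969; SL = ⌊$108,415/7⌋ = $15,487 → take DB $22,969. Book value $114,846.
Year 4: DB = ⌊$114,846 × 150%/9⌋ = $19,141; SL = ⌊$85,446/6⌋ = $14,241 → take DB $19,141. Book value $95,705.
Year 5: DB = ⌊$95,705 × 150%/9⌋ = $15,950; SL = ⌊$66,305/5⌋ = $13,261 → take DB $15,950. Book value $79,755.
Year 6: DB = ⌊$79,755 × 150%/9⌋ = $13,292; SL = ⌊$50,355/4⌋ = $12,588 → take DB $13,292. Book value $66,463.
Year 7: DB = ⌊$66,463 × 150%/9⌋ = $11,077; SL = ⌊$37,063/3⌋ = $12,354 → take SL $12,354. Book value $54,109.
Year 8: DB = ⌊$54,109 × 150%/9⌋ = $9,018; SL = ⌊$24,709/2⌋ = $12,354 → take SL $12,354. Book value $41,755.
Accumulated through year 8 = $198,452 − $41,755 = $156,697.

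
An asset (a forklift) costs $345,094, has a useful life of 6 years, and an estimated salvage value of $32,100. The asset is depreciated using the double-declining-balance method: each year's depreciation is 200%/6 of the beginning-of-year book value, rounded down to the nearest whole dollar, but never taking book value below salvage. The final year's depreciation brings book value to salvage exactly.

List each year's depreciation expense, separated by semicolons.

$115,031; $76,687; $51,125; $34,083; $22,722; $13,346

Depreciable base = $345,094 − $32,100 = $312,994.
Year 1: ⌊$345,094 × 200%/6⌋ = $115,031. Book value $230,063.
Year 2: ⌊$230,063 × 200%/6⌋ = $76,687. Book value $153,376.
Year 3: ⌊$153,376 × 200%/6⌋ = $51,125. Book value $102,251.
Year 4: ⌊$102,251 × 200%/6⌋ = $34,083. Book value $68,168.
Year 5: ⌊$68,168 × 200%/6⌋ = $22,722. Book value $45,446.
Year 6 (final): $45,446 − $32,100 = $13,346. Book value $32,100.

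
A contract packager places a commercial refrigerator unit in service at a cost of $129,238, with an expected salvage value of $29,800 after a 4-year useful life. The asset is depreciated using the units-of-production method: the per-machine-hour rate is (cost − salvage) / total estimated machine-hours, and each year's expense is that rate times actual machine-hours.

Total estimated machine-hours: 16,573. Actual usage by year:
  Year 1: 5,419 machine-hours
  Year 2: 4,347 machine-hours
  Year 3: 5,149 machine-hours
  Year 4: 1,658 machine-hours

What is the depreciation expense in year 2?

$26,082

Depreciable base = $129,238 − $29,800 = $99,438.
Rate = $99,438 / 16,573 machine-hours = $6 per machine-hour.
Year 1: 5,419 × $6 = $32,514. Book value $96,724.
Year 2: 4,347 × $6 = $26,082. Book value $70,642.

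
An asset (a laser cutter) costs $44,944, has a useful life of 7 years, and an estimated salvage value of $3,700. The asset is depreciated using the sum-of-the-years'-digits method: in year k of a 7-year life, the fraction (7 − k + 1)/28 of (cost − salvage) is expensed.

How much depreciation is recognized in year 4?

Depreciable base = $44,944 − $3,700 = $41,244.
Sum of the years' digits = 7+6+5+4+3+2+1 = 28.
Year 1: $41,244 × 7/28 = $10,311. Book value $34,633.
Year 2: $41,244 × 6/28 = $8,838. Book value $25,795.
Year 3: $41,244 × 5/28 = $7,365. Book value $18,430.
Year 4: $41,244 × 4/28 = $5,892. Book value $12,538.

$5,892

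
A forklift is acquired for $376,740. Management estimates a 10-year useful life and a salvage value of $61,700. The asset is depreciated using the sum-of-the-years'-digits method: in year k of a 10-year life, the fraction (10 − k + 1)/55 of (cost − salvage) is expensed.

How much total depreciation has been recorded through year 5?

Depreciable base = $376,740 − $61,700 = $315,040.
Sum of the years' digits = 10+9+8+7+6+5+4+3+2+1 = 55.
Year 1: $315,040 × 10/55 = $57,280. Book value $319,460.
Year 2: $315,040 × 9/55 = $51,552. Book value $267,908.
Year 3: $315,040 × 8/55 = $45,824. Book value $222,084.
Year 4: $315,040 × 7/55 = $40,096. Book value $181,988.
Year 5: $315,040 × 6/55 = $34,368. Book value $147,620.
Accumulated through year 5 = $376,740 − $147,620 = $229,120.

$229,120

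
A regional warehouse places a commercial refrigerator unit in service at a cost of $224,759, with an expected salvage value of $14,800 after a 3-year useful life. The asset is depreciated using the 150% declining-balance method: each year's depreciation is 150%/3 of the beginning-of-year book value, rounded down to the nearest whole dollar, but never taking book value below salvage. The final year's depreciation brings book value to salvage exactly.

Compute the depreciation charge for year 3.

$41,390

Depreciable base = $224,759 − $14,800 = $209,959.
Year 1: ⌊$224,759 × 150%/3⌋ = $112,379. Book value $112,380.
Year 2: ⌊$112,380 × 150%/3⌋ = $56,190. Book value $56,190.
Year 3 (final): $56,190 − $14,800 = $41,390. Book value $14,800.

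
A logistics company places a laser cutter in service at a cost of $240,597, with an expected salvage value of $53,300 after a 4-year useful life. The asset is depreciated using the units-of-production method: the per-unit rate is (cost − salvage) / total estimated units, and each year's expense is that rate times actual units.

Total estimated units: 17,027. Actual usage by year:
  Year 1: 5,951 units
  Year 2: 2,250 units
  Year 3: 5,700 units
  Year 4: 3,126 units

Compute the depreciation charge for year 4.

$34,386

Depreciable base = $240,597 − $53,300 = $187,297.
Rate = $187,297 / 17,027 units = $11 per unit.
Year 1: 5,951 × $11 = $65,461. Book value $175,136.
Year 2: 2,250 × $11 = $24,750. Book value $150,386.
Year 3: 5,700 × $11 = $62,700. Book value $87,686.
Year 4: 3,126 × $11 = $34,386. Book value $53,300.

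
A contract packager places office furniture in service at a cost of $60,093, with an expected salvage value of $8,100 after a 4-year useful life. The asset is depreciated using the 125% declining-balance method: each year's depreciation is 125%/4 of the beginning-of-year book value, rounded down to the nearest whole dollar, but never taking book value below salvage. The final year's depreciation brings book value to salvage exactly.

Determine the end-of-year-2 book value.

Depreciable base = $60,093 − $8,100 = $51,993.
Year 1: ⌊$60,093 × 125%/4⌋ = $18,779. Book value $41,314.
Year 2: ⌊$41,314 × 125%/4⌋ = $12,910. Book value $28,404.

$28,404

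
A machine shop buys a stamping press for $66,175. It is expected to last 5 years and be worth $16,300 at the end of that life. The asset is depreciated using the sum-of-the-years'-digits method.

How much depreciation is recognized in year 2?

Depreciable base = $66,175 − $16,300 = $49,875.
Sum of the years' digits = 5+4+3+2+1 = 15.
Year 1: $49,875 × 5/15 = $16,625. Book value $49,550.
Year 2: $49,875 × 4/15 = $13,300. Book value $36,250.

$13,300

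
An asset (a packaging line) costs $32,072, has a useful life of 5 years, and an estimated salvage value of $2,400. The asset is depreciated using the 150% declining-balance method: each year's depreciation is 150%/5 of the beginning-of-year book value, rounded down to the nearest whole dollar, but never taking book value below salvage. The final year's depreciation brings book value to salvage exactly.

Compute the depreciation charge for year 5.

$5,302

Depreciable base = $32,072 − $2,400 = $29,672.
Year 1: ⌊$32,072 × 150%/5⌋ = $9,621. Book value $22,451.
Year 2: ⌊$22,451 × 150%/5⌋ = $6,735. Book value $15,716.
Year 3: ⌊$15,716 × 150%/5⌋ = $4,714. Book value $11,002.
Year 4: ⌊$11,002 × 150%/5⌋ = $3,300. Book value $7,702.
Year 5 (final): $7,702 − $2,400 = $5,302. Book value $2,400.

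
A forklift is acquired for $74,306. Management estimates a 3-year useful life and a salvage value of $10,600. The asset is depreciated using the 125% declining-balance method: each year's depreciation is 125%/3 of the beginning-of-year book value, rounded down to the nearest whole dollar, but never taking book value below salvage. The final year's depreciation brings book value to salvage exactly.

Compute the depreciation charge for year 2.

Depreciable base = $74,306 − $10,600 = $63,706.
Year 1: ⌊$74,306 × 125%/3⌋ = $30,960. Book value $43,346.
Year 2: ⌊$43,346 × 125%/3⌋ = $18,060. Book value $25,286.

$18,060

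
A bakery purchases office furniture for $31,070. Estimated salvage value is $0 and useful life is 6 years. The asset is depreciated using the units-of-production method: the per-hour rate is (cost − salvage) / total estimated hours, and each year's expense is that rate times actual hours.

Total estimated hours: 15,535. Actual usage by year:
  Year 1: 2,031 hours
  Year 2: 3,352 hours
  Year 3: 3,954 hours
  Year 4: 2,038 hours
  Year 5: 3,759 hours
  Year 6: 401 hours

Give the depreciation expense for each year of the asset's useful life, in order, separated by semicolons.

$4,062; $6,704; $7,908; $4,076; $7,518; $802

Depreciable base = $31,070 − $0 = $31,070.
Rate = $31,070 / 15,535 hours = $2 per hour.
Year 1: 2,031 × $2 = $4,062. Book value $27,008.
Year 2: 3,352 × $2 = $6,704. Book value $20,304.
Year 3: 3,954 × $2 = $7,908. Book value $12,396.
Year 4: 2,038 × $2 = $4,076. Book value $8,320.
Year 5: 3,759 × $2 = $7,518. Book value $802.
Year 6: 401 × $2 = $802. Book value $0.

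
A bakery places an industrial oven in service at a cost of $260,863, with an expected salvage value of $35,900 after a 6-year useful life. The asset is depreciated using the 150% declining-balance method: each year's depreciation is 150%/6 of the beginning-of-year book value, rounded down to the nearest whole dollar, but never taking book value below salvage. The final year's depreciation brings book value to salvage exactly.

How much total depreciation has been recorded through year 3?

Depreciable base = $260,863 − $35,900 = $224,963.
Year 1: ⌊$260,863 × 150%/6⌋ = $65,215. Book value $195,648.
Year 2: ⌊$195,648 × 150%/6⌋ = $48,912. Book value $146,736.
Year 3: ⌊$146,736 × 150%/6⌋ = $36,684. Book value $110,052.
Accumulated through year 3 = $260,863 − $110,052 = $150,811.

$150,811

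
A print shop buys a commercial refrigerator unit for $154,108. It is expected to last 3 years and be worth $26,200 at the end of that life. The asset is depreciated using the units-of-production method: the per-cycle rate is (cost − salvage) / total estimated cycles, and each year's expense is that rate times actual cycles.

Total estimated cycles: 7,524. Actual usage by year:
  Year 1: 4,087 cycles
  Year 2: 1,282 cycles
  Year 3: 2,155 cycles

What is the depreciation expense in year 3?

Depreciable base = $154,108 − $26,200 = $127,908.
Rate = $127,908 / 7,524 cycles = $17 per cycle.
Year 1: 4,087 × $17 = $69,479. Book value $84,629.
Year 2: 1,282 × $17 = $21,794. Book value $62,835.
Year 3: 2,155 × $17 = $36,635. Book value $26,200.

$36,635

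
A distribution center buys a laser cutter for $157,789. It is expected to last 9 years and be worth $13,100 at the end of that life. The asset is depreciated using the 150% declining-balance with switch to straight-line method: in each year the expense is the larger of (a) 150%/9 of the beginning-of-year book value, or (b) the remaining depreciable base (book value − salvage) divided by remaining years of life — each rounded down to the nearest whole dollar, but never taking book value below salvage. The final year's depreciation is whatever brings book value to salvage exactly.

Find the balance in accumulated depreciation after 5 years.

Depreciable base = $157,789 − $13,100 = $144,689.
Year 1: DB = ⌊$157,789 × 150%/9⌋ = $26,298; SL = ⌊$144,689/9⌋ = $16,076 → take DB $26,298. Book value $131,491.
Year 2: DB = ⌊$131,491 × 150%/9⌋ = $21,915; SL = ⌊$118,391/8⌋ = $14,798 → take DB $21,915. Book value $109,576.
Year 3: DB = ⌊$109,576 × 150%/9⌋ = $18,262; SL = ⌊$96,476/7⌋ = $13,782 → take DB $18,262. Book value $91,314.
Year 4: DB = ⌊$91,314 × 150%/9⌋ = $15,219; SL = ⌊$78,214/6⌋ = $13,035 → take DB $15,219. Book value $76,095.
Year 5: DB = ⌊$76,095 × 150%/9⌋ = $12,682; SL = ⌊$62,995/5⌋ = $12,599 → take DB $12,682. Book value $63,413.
Accumulated through year 5 = $157,789 − $63,413 = $94,376.

$94,376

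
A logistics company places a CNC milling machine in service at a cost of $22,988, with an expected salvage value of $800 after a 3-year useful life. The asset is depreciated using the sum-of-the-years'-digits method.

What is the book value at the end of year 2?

$4,498

Depreciable base = $22,988 − $800 = $22,188.
Sum of the years' digits = 3+2+1 = 6.
Year 1: $22,188 × 3/6 = $11,094. Book value $11,894.
Year 2: $22,188 × 2/6 = $7,396. Book value $4,498.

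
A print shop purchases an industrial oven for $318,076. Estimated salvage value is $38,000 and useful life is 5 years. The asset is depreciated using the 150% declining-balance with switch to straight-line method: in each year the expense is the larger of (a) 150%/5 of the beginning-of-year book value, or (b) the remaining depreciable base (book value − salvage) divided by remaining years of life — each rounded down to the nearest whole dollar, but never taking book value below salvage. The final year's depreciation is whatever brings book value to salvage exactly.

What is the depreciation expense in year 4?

Depreciable base = $318,076 − $38,000 = $280,076.
Year 1: DB = ⌊$318,076 × 150%/5⌋ = $95,422; SL = ⌊$280,076/5⌋ = $56,015 → take DB $95,422. Book value $222,654.
Year 2: DB = ⌊$222,654 × 150%/5⌋ = $66,796; SL = ⌊$184,654/4⌋ = $46,163 → take DB $66,796. Book value $155,858.
Year 3: DB = ⌊$155,858 × 150%/5⌋ = $46,757; SL = ⌊$117,858/3⌋ = $39,286 → take DB $46,757. Book value $109,101.
Year 4: DB = ⌊$109,101 × 150%/5⌋ = $32,730; SL = ⌊$71,101/2⌋ = $35,550 → take SL $35,550. Book value $73,551.

$35,550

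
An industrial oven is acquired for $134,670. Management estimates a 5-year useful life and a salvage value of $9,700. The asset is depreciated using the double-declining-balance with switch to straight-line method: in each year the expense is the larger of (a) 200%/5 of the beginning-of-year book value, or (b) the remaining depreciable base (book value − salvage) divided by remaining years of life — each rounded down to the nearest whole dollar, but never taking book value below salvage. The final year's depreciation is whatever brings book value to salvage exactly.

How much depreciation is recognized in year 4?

Depreciable base = $134,670 − $9,700 = $124,970.
Year 1: DB = ⌊$134,670 × 200%/5⌋ = $53,868; SL = ⌊$124,970/5⌋ = $24,994 → take DB $53,868. Book value $80,802.
Year 2: DB = ⌊$80,802 × 200%/5⌋ = $32,320; SL = ⌊$71,102/4⌋ = $17,775 → take DB $32,320. Book value $48,482.
Year 3: DB = ⌊$48,482 × 200%/5⌋ = $19,392; SL = ⌊$38,782/3⌋ = $12,927 → take DB $19,392. Book value $29,090.
Year 4: DB = ⌊$29,090 × 200%/5⌋ = $11,636; SL = ⌊$19,390/2⌋ = $9,695 → take DB $11,636. Book value $17,454.

$11,636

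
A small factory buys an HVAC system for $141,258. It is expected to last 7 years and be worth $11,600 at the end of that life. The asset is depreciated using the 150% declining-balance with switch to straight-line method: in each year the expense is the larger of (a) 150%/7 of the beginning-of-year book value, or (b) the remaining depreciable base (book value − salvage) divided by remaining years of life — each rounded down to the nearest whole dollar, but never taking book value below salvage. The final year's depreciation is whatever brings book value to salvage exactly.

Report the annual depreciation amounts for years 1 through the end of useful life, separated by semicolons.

Depreciable base = $141,258 − $11,600 = $129,658.
Year 1: DB = ⌊$141,258 × 150%/7⌋ = $30,269; SL = ⌊$129,658/7⌋ = $18,522 → take DB $30,269. Book value $110,989.
Year 2: DB = ⌊$110,989 × 150%/7⌋ = $23,783; SL = ⌊$99,389/6⌋ = $16,564 → take DB $23,783. Book value $87,206.
Year 3: DB = ⌊$87,206 × 150%/7⌋ = $18,687; SL = ⌊$75,606/5⌋ = $15,121 → take DB $18,687. Book value $68,519.
Year 4: DB = ⌊$68,519 × 150%/7⌋ = $14,682; SL = ⌊$56,919/4⌋ = $14,229 → take DB $14,682. Book value $53,837.
Year 5: DB = ⌊$53,837 × 150%/7⌋ = $11,536; SL = ⌊$42,237/3⌋ = $14,079 → take SL $14,079. Book value $39,758.
Year 6: DB = ⌊$39,758 × 150%/7⌋ = $8,519; SL = ⌊$28,158/2⌋ = $14,079 → take SL $14,079. Book value $25,679.
Year 7 (final): $25,679 − $11,600 = $14,079. Book value $11,600.

$30,269; $23,783; $18,687; $14,682; $14,079; $14,079; $14,079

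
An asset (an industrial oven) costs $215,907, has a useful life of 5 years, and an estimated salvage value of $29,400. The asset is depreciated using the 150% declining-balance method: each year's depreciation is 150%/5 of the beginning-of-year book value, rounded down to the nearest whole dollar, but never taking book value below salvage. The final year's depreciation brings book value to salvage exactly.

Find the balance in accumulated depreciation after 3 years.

Depreciable base = $215,907 − $29,400 = $186,507.
Year 1: ⌊$215,907 × 150%/5⌋ = $64,772. Book value $151,135.
Year 2: ⌊$151,135 × 150%/5⌋ = $45,340. Book value $105,795.
Year 3: ⌊$105,795 × 150%/5⌋ = $31,738. Book value $74,057.
Accumulated through year 3 = $215,907 − $74,057 = $141,850.

$141,850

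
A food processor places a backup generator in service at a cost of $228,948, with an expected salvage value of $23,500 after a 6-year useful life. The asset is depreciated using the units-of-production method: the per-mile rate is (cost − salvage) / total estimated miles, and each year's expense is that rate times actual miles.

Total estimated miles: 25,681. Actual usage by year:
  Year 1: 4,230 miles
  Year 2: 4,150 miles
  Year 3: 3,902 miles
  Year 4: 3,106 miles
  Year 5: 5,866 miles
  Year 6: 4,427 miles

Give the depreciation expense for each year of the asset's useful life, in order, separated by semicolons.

$33,840; $33,200; $31,216; $24,848; $46,928; $35,416

Depreciable base = $228,948 − $23,500 = $205,448.
Rate = $205,448 / 25,681 miles = $8 per mile.
Year 1: 4,230 × $8 = $33,840. Book value $195,108.
Year 2: 4,150 × $8 = $33,200. Book value $161,908.
Year 3: 3,902 × $8 = $31,216. Book value $130,692.
Year 4: 3,106 × $8 = $24,848. Book value $105,844.
Year 5: 5,866 × $8 = $46,928. Book value $58,916.
Year 6: 4,427 × $8 = $35,416. Book value $23,500.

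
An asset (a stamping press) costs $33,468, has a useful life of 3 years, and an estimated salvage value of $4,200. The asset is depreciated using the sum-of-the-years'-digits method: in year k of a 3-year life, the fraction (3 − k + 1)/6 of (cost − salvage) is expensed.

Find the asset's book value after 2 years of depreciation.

$9,078

Depreciable base = $33,468 − $4,200 = $29,268.
Sum of the years' digits = 3+2+1 = 6.
Year 1: $29,268 × 3/6 = $14,634. Book value $18,834.
Year 2: $29,268 × 2/6 = $9,756. Book value $9,078.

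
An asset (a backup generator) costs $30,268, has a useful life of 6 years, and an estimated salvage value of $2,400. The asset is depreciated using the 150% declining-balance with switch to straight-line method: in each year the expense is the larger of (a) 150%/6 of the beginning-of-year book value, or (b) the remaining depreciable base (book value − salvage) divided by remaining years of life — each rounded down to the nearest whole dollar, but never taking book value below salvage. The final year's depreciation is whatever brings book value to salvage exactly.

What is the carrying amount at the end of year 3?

Depreciable base = $30,268 − $2,400 = $27,868.
Year 1: DB = ⌊$30,268 × 150%/6⌋ = $7,567; SL = ⌊$27,868/6⌋ = $4,644 → take DB $7,567. Book value $22,701.
Year 2: DB = ⌊$22,701 × 150%/6⌋ = $5,675; SL = ⌊$20,301/5⌋ = $4,060 → take DB $5,675. Book value $17,026.
Year 3: DB = ⌊$17,026 × 150%/6⌋ = $4,256; SL = ⌊$14,626/4⌋ = $3,656 → take DB $4,256. Book value $12,770.

$12,770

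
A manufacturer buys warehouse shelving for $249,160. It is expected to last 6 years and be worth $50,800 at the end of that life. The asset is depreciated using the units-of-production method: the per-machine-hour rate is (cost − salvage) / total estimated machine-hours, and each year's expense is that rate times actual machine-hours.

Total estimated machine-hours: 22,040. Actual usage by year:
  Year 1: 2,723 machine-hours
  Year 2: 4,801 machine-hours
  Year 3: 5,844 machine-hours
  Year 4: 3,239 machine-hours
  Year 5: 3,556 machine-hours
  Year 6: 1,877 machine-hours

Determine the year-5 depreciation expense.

Depreciable base = $249,160 − $50,800 = $198,360.
Rate = $198,360 / 22,040 machine-hours = $9 per machine-hour.
Year 1: 2,723 × $9 = $24,507. Book value $224,653.
Year 2: 4,801 × $9 = $43,209. Book value $181,444.
Year 3: 5,844 × $9 = $52,596. Book value $128,848.
Year 4: 3,239 × $9 = $29,151. Book value $99,697.
Year 5: 3,556 × $9 = $32,004. Book value $67,693.

$32,004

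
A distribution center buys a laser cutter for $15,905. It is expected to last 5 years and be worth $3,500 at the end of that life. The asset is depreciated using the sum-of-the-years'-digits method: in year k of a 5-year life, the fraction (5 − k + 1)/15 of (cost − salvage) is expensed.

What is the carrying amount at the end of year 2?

$8,462

Depreciable base = $15,905 − $3,500 = $12,405.
Sum of the years' digits = 5+4+3+2+1 = 15.
Year 1: $12,405 × 5/15 = $4,135. Book value $11,770.
Year 2: $12,405 × 4/15 = $3,308. Book value $8,462.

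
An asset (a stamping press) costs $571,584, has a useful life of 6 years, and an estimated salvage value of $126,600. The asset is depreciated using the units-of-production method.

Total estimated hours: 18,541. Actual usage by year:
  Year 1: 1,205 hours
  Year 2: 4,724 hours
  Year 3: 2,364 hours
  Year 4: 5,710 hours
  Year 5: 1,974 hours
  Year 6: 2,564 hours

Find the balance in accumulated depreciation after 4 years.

Depreciable base = $571,584 − $126,600 = $444,984.
Rate = $444,984 / 18,541 hours = $24 per hour.
Year 1: 1,205 × $24 = $28,920. Book value $542,664.
Year 2: 4,724 × $24 = $113,376. Book value $429,288.
Year 3: 2,364 × $24 = $56,736. Book value $372,552.
Year 4: 5,710 × $24 = $137,040. Book value $235,512.
Accumulated through year 4 = $571,584 − $235,512 = $336,072.

$336,072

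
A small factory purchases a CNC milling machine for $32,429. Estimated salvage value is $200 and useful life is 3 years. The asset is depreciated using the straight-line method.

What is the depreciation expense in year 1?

Depreciable base = $32,429 − $200 = $32,229.
Annual expense = $32,229 / 3 = $10,743.

$10,743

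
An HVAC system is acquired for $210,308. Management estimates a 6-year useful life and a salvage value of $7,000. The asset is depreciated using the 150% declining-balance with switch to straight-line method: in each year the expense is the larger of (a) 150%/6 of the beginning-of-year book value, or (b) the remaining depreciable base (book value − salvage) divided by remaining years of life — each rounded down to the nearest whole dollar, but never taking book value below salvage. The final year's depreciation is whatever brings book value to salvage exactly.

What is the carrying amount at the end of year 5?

Depreciable base = $210,308 − $7,000 = $203,308.
Year 1: DB = ⌊$210,308 × 150%/6⌋ = $52,577; SL = ⌊$203,308/6⌋ = $33,884 → take DB $52,577. Book value $157,731.
Year 2: DB = ⌊$157,731 × 150%/6⌋ = $39,432; SL = ⌊$150,731/5⌋ = $30,146 → take DB $39,432. Book value $118,299.
Year 3: DB = ⌊$118,299 × 150%/6⌋ = $29,574; SL = ⌊$111,299/4⌋ = $27,824 → take DB $29,574. Book value $88,725.
Year 4: DB = ⌊$88,725 × 150%/6⌋ = $22,181; SL = ⌊$81,725/3⌋ = $27,241 → take SL $27,241. Book value $61,484.
Year 5: DB = ⌊$61,484 × 150%/6⌋ = $15,371; SL = ⌊$54,484/2⌋ = $27,242 → take SL $27,242. Book value $34,242.

$34,242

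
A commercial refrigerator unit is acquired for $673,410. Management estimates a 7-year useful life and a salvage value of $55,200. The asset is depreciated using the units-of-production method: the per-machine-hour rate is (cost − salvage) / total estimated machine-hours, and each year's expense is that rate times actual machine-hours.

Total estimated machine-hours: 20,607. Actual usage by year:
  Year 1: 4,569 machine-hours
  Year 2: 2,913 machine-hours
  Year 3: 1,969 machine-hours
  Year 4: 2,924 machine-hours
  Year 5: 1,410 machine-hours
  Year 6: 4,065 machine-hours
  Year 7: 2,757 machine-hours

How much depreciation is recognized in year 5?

$42,300

Depreciable base = $673,410 − $55,200 = $618,210.
Rate = $618,210 / 20,607 machine-hours = $30 per machine-hour.
Year 1: 4,569 × $30 = $137,070. Book value $536,340.
Year 2: 2,913 × $30 = $87,390. Book value $448,950.
Year 3: 1,969 × $30 = $59,070. Book value $389,880.
Year 4: 2,924 × $30 = $87,720. Book value $302,160.
Year 5: 1,410 × $30 = $42,300. Book value $259,860.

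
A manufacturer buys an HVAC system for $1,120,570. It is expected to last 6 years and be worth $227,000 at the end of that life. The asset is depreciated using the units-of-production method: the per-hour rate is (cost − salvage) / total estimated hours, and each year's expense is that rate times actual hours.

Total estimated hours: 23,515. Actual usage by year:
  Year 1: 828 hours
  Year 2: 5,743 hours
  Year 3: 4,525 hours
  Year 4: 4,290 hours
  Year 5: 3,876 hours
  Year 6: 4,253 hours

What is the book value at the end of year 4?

Depreciable base = $1,120,570 − $227,000 = $893,570.
Rate = $893,570 / 23,515 hours = $38 per hour.
Year 1: 828 × $38 = $31,464. Book value $1,089,106.
Year 2: 5,743 × $38 = $218,234. Book value $870,872.
Year 3: 4,525 × $38 = $171,950. Book value $698,922.
Year 4: 4,290 × $38 = $163,020. Book value $535,902.

$535,902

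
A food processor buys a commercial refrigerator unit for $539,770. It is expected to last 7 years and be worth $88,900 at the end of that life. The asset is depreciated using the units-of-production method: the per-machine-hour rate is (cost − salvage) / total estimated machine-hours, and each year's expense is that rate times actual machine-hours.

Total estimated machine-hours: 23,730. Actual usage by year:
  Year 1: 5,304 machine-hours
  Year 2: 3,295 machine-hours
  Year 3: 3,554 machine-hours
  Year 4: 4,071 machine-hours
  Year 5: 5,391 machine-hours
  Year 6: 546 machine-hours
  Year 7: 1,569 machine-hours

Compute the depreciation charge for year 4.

Depreciable base = $539,770 − $88,900 = $450,870.
Rate = $450,870 / 23,730 machine-hours = $19 per machine-hour.
Year 1: 5,304 × $19 = $100,776. Book value $438,994.
Year 2: 3,295 × $19 = $62,605. Book value $376,389.
Year 3: 3,554 × $19 = $67,526. Book value $308,863.
Year 4: 4,071 × $19 = $77,349. Book value $231,514.

$77,349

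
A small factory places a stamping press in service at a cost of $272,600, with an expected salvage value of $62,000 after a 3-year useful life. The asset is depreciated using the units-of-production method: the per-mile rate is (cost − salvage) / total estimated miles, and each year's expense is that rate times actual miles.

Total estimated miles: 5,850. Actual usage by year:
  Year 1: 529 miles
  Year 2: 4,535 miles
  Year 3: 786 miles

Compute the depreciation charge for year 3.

Depreciable base = $272,600 − $62,000 = $210,600.
Rate = $210,600 / 5,850 miles = $36 per mile.
Year 1: 529 × $36 = $19,044. Book value $253,556.
Year 2: 4,535 × $36 = $163,260. Book value $90,296.
Year 3: 786 × $36 = $28,296. Book value $62,000.

$28,296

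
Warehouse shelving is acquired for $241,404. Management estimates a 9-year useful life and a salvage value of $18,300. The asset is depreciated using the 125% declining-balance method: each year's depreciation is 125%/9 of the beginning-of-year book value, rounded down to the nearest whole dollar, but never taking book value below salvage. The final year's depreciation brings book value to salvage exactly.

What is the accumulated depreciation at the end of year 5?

Depreciable base = $241,404 − $18,300 = $223,104.
Year 1: ⌊$241,404 × 125%/9⌋ = $33,528. Book value $207,876.
Year 2: ⌊$207,876 × 125%/9⌋ = $28,871. Book value $179,005.
Year 3: ⌊$179,005 × 125%/9⌋ = $24,861. Book value $154,144.
Year 4: ⌊$154,144 × 125%/9⌋ = $21,408. Book value $132,736.
Year 5: ⌊$132,736 × 125%/9⌋ = $18,435. Book value $114,301.
Accumulated through year 5 = $241,404 − $114,301 = $127,103.

$127,103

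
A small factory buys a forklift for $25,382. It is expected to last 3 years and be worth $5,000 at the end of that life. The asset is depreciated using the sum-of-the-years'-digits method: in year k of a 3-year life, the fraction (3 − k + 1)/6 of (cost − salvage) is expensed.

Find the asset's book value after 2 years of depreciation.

Depreciable base = $25,382 − $5,000 = $20,382.
Sum of the years' digits = 3+2+1 = 6.
Year 1: $20,382 × 3/6 = $10,191. Book value $15,191.
Year 2: $20,382 × 2/6 = $6,794. Book value $8,397.

$8,397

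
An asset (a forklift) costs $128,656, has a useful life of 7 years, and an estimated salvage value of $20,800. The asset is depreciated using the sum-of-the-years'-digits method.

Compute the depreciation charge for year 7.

Depreciable base = $128,656 − $20,800 = $107,856.
Sum of the years' digits = 7+6+5+4+3+2+1 = 28.
Year 1: $107,856 × 7/28 = $26,964. Book value $101,692.
Year 2: $107,856 × 6/28 = $23,112. Book value $78,580.
Year 3: $107,856 × 5/28 = $19,260. Book value $59,320.
Year 4: $107,856 × 4/28 = $15,408. Book value $43,912.
Year 5: $107,856 × 3/28 = $11,556. Book value $32,356.
Year 6: $107,856 × 2/28 = $7,704. Book value $24,652.
Year 7: $107,856 × 1/28 = $3,852. Book value $20,800.

$3,852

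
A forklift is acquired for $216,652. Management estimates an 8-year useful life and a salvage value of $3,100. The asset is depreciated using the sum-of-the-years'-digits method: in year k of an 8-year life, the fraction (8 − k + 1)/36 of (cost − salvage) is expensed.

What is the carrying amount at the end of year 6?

Depreciable base = $216,652 − $3,100 = $213,552.
Sum of the years' digits = 8+7+6+5+4+3+2+1 = 36.
Year 1: $213,552 × 8/36 = $47,456. Book value $169,196.
Year 2: $213,552 × 7/36 = $41,524. Book value $127,672.
Year 3: $213,552 × 6/36 = $35,592. Book value $92,080.
Year 4: $213,552 × 5/36 = $29,660. Book value $62,420.
Year 5: $213,552 × 4/36 = $23,728. Book value $38,692.
Year 6: $213,552 × 3/36 = $17,796. Book value $20,896.

$20,896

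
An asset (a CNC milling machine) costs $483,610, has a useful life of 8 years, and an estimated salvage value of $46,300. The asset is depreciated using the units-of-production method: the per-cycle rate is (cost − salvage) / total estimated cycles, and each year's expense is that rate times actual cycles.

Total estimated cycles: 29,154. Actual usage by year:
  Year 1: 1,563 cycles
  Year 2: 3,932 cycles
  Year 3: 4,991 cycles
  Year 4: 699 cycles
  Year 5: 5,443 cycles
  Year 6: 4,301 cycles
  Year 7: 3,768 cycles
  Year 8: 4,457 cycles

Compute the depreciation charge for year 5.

$81,645

Depreciable base = $483,610 − $46,300 = $437,310.
Rate = $437,310 / 29,154 cycles = $15 per cycle.
Year 1: 1,563 × $15 = $23,445. Book value $460,165.
Year 2: 3,932 × $15 = $58,980. Book value $401,185.
Year 3: 4,991 × $15 = $74,865. Book value $326,320.
Year 4: 699 × $15 = $10,485. Book value $315,835.
Year 5: 5,443 × $15 = $81,645. Book value $234,190.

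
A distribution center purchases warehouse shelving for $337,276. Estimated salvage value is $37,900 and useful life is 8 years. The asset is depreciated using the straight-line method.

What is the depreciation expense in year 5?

$37,422

Depreciable base = $337,276 − $37,900 = $299,376.
Annual expense = $299,376 / 8 = $37,422.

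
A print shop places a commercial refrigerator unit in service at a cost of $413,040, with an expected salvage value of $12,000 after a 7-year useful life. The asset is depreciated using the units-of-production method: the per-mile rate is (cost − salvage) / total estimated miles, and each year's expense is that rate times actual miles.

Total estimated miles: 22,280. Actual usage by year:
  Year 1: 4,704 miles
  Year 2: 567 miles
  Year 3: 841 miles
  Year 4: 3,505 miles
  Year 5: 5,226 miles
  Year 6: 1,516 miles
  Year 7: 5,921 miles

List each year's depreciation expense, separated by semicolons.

$84,672; $10,206; $15,138; $63,090; $94,068; $27,288; $106,578

Depreciable base = $413,040 − $12,000 = $401,040.
Rate = $401,040 / 22,280 miles = $18 per mile.
Year 1: 4,704 × $18 = $84,672. Book value $328,368.
Year 2: 567 × $18 = $10,206. Book value $318,162.
Year 3: 841 × $18 = $15,138. Book value $303,024.
Year 4: 3,505 × $18 = $63,090. Book value $239,934.
Year 5: 5,226 × $18 = $94,068. Book value $145,866.
Year 6: 1,516 × $18 = $27,288. Book value $118,578.
Year 7: 5,921 × $18 = $106,578. Book value $12,000.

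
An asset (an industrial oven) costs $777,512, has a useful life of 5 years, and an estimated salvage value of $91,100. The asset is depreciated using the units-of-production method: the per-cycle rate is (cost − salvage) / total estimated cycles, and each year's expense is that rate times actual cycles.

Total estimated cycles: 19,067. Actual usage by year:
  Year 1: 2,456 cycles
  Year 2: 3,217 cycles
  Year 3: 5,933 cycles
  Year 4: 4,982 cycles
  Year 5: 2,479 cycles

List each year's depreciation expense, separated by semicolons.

$88,416; $115,812; $213,588; $179,352; $89,244

Depreciable base = $777,512 − $91,100 = $686,412.
Rate = $686,412 / 19,067 cycles = $36 per cycle.
Year 1: 2,456 × $36 = $88,416. Book value $689,096.
Year 2: 3,217 × $36 = $115,812. Book value $573,284.
Year 3: 5,933 × $36 = $213,588. Book value $359,696.
Year 4: 4,982 × $36 = $179,352. Book value $180,344.
Year 5: 2,479 × $36 = $89,244. Book value $91,100.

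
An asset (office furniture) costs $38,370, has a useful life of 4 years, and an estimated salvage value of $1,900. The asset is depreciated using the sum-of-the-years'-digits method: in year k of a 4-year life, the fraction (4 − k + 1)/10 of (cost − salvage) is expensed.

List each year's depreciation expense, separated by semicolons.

Depreciable base = $38,370 − $1,900 = $36,470.
Sum of the years' digits = 4+3+2+1 = 10.
Year 1: $36,470 × 4/10 = $14,588. Book value $23,782.
Year 2: $36,470 × 3/10 = $10,941. Book value $12,841.
Year 3: $36,470 × 2/10 = $7,294. Book value $5,547.
Year 4: $36,470 × 1/10 = $3,647. Book value $1,900.

$14,588; $10,941; $7,294; $3,647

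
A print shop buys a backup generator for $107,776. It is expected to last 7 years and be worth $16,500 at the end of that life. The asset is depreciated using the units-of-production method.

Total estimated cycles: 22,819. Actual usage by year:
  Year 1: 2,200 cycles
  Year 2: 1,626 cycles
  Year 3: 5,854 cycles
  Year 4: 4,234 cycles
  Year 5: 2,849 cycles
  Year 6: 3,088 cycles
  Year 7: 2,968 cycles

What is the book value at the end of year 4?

$52,120

Depreciable base = $107,776 − $16,500 = $91,276.
Rate = $91,276 / 22,819 cycles = $4 per cycle.
Year 1: 2,200 × $4 = $8,800. Book value $98,976.
Year 2: 1,626 × $4 = $6,504. Book value $92,472.
Year 3: 5,854 × $4 = $23,416. Book value $69,056.
Year 4: 4,234 × $4 = $16,936. Book value $52,120.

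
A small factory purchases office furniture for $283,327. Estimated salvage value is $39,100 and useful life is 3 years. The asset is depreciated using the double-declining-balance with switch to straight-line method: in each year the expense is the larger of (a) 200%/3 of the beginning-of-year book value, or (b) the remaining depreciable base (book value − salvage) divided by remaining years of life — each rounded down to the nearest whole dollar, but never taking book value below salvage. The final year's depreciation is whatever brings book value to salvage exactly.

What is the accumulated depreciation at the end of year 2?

Depreciable base = $283,327 − $39,100 = $244,227.
Year 1: DB = ⌊$283,327 × 200%/3⌋ = $188,884; SL = ⌊$244,227/3⌋ = $81,409 → take DB $188,884. Book value $94,443.
Year 2: DB = ⌊$94,443 × 200%/3⌋ = $62,962; SL = ⌊$55,343/2⌋ = $27,671 → take DB $62,962, capped at $55,343. Book value $39,100.
Accumulated through year 2 = $283,327 − $39,100 = $244,227.

$244,227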